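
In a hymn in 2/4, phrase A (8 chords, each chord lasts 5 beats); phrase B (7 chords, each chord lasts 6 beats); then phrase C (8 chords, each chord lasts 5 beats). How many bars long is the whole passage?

A: 8 × 5 = 40 beats = 20 bars.
B: 7 × 6 = 42 beats = 21 bars.
C: 8 × 5 = 40 beats = 20 bars.
Total: 20 + 21 + 20 = 61 bars.

61 bars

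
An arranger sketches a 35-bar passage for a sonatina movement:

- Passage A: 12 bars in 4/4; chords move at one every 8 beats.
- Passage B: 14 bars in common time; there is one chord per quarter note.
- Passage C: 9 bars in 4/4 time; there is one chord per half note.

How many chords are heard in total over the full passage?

80 chords

A: 12 bars × 4 beats = 48 beats; 8 beats/chord → 6 chords.
B: 14 bars × 4 beats = 56 beats; 1 beat/chord → 56 chords.
C: 9 bars × 4 beats = 36 beats; 2 beats/chord → 18 chords.
Total: 6 + 56 + 18 = 80.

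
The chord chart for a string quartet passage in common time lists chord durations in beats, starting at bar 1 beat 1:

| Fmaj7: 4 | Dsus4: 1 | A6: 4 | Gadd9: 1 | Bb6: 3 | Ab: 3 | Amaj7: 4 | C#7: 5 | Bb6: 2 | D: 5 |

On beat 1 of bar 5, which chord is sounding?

Beat 1 of bar 5 is beat (5−1)×4 + 1 = 17 overall.
Running totals: Fmaj7 ends at 4, Dsus4 ends at 5, A6 ends at 9, Gadd9 ends at 10, Bb6 ends at 13, Ab ends at 16, Amaj7 ends at 20.
Beat 17 falls within Amaj7.

Amaj7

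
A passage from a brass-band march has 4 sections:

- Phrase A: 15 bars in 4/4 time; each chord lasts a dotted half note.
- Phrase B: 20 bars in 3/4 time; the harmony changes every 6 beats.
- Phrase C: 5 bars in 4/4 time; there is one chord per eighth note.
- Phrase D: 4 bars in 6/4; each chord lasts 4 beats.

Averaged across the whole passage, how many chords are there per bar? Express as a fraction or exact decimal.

19/11 chords per bar

A: 15 bars of 4 beats is 60 beats; at 3 beats each that's 20 chords.
B: 20 bars of 3 beats is 60 beats; at 6 beats each that's 10 chords.
C: 5 bars of 4 beats is 20 beats; at 0.5 beats each that's 40 chords.
D: 4 bars of 6 beats is 24 beats; at 4 beats each that's 6 chords.
Overall: 76 chords over 44 bars → 76/44 = 19/11 chords per bar.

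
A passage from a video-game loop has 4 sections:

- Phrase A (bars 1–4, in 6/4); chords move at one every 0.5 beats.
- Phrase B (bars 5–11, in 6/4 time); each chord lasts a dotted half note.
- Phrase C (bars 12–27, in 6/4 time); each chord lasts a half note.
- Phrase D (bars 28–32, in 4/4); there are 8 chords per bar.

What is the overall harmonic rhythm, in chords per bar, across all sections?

A: 4 bars of 6 beats is 24 beats; at 0.5 beats each that's 48 chords.
B: 7 bars of 6 beats is 42 beats; at 3 beats each that's 14 chords.
C: 16 bars of 6 beats is 96 beats; at 2 beats each that's 48 chords.
D: 5 bars of 4 beats is 20 beats; at 0.5 beats each that's 40 chords.
Overall: 150 chords over 32 bars → 150/32 = 75/16 chords per bar.

75/16 chords per bar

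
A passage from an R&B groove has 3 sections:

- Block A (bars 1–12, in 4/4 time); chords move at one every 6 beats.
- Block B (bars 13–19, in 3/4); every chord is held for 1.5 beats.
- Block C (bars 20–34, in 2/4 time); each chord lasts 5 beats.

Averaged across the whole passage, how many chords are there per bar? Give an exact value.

A: 12 bars of 4 beats is 48 beats; at 6 beats each that's 8 chords.
B: 7 bars of 3 beats is 21 beats; at 1.5 beats each that's 14 chords.
C: 15 bars of 2 beats is 30 beats; at 5 beats each that's 6 chords.
Overall: 28 chords over 34 bars → 28/34 = 14/17 chords per bar.

14/17 chords per bar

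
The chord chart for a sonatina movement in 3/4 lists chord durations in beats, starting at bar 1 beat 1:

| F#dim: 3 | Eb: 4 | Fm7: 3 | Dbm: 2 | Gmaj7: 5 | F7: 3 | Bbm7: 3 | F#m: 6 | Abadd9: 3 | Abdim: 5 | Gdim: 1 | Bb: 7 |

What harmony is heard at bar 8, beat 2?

Bbm7

Beat 2 of bar 8 is beat (8−1)×3 + 2 = 23 overall.
Running totals: F#dim ends at 3, Eb ends at 7, Fm7 ends at 10, Dbm ends at 12, Gmaj7 ends at 17, F7 ends at 20, Bbm7 ends at 23.
Beat 23 falls within Bbm7.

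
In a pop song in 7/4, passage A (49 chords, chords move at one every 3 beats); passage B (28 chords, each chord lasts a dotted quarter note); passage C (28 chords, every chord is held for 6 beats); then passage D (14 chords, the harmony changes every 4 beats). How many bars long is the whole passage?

59 bars

A: 49 × 3 = 147 beats = 21 bars.
B: 28 × 1.5 = 42 beats = 6 bars.
C: 28 × 6 = 168 beats = 24 bars.
D: 14 × 4 = 56 beats = 8 bars.
Total: 21 + 6 + 24 + 8 = 59 bars.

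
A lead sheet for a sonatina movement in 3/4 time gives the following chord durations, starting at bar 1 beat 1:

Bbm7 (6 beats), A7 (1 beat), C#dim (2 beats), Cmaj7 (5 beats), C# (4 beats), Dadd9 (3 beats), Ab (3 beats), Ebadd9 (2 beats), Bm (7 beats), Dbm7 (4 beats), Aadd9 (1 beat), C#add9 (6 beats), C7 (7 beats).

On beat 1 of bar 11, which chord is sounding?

Beat 1 of bar 11 is beat (11−1)×3 + 1 = 31 overall.
Running totals: Bbm7 ends at 6, A7 ends at 7, C#dim ends at 9, Cmaj7 ends at 14, C# ends at 18, Dadd9 ends at 21, Ab ends at 24, Ebadd9 ends at 26, Bm ends at 33.
Beat 31 falls within Bm.

Bm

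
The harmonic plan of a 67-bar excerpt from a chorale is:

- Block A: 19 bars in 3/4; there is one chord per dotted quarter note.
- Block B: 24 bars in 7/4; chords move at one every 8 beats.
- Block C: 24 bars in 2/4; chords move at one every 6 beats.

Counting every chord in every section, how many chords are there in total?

67 chords

A: 19 bars × 3 beats = 57 beats; 1.5 beats/chord → 38 chords.
B: 24 bars × 7 beats = 168 beats; 8 beats/chord → 21 chords.
C: 24 bars × 2 beats = 48 beats; 6 beats/chord → 8 chords.
Total: 38 + 21 + 8 = 67.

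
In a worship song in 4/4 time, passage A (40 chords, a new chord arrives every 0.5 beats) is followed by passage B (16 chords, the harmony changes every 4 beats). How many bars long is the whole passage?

21 bars

A: 40 × 0.5 = 20 beats = 5 bars.
B: 16 × 4 = 64 beats = 16 bars.
Total: 5 + 16 = 21 bars.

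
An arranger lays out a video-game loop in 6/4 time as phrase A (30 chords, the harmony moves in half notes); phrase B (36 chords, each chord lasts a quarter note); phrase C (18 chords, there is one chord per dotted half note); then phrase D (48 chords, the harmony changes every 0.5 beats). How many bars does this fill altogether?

29 bars

A: 30 × 2 = 60 beats = 10 bars.
B: 36 × 1 = 36 beats = 6 bars.
C: 18 × 3 = 54 beats = 9 bars.
D: 48 × 0.5 = 24 beats = 4 bars.
Total: 10 + 6 + 9 + 4 = 29 bars.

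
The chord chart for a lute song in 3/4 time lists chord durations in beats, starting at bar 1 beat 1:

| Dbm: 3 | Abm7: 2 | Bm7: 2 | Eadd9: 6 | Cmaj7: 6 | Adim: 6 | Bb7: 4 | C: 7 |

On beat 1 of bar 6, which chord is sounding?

Beat 1 of bar 6 is beat (6−1)×3 + 1 = 16 overall.
Running totals: Dbm ends at 3, Abm7 ends at 5, Bm7 ends at 7, Eadd9 ends at 13, Cmaj7 ends at 19.
Beat 16 falls within Cmaj7.

Cmaj7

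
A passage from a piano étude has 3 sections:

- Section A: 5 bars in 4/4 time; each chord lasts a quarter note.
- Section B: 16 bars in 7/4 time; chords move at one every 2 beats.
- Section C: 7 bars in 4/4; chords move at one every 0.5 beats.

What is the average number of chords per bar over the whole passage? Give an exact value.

A: 5 bars of 4 beats is 20 beats; at 1 beat each that's 20 chords.
B: 16 bars of 7 beats is 112 beats; at 2 beats each that's 56 chords.
C: 7 bars of 4 beats is 28 beats; at 0.5 beats each that's 56 chords.
Overall: 132 chords over 28 bars → 132/28 = 33/7 chords per bar.

33/7 chords per bar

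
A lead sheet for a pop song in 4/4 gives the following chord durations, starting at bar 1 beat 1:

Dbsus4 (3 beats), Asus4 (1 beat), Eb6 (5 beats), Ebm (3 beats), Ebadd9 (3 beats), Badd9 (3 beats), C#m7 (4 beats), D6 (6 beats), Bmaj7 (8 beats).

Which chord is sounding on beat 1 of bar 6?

C#m7

Beat 1 of bar 6 is beat (6−1)×4 + 1 = 21 overall.
Running totals: Dbsus4 ends at 3, Asus4 ends at 4, Eb6 ends at 9, Ebm ends at 12, Ebadd9 ends at 15, Badd9 ends at 18, C#m7 ends at 22.
Beat 21 falls within C#m7.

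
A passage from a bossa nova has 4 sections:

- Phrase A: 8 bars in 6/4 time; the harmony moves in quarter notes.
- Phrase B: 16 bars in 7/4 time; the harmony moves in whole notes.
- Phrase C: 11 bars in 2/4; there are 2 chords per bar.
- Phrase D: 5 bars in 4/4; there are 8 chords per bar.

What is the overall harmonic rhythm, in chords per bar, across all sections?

3.45 chords per bar

A: 8 × 6 = 48 beats ÷ 1 = 48 chords.
B: 16 × 7 = 112 beats ÷ 4 = 28 chords.
C: 11 × 2 = 22 beats ÷ 1 = 22 chords.
D: 5 × 4 = 20 beats ÷ 0.5 = 40 chords.
Overall: 138 chords over 40 bars → 138/40 = 3.45 chords per bar.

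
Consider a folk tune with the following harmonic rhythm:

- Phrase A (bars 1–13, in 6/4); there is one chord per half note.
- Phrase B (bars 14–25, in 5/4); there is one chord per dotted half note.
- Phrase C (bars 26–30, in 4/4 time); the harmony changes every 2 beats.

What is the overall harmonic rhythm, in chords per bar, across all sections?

2.3 chords per bar

A: 13 × 6 = 78 beats ÷ 2 = 39 chords.
B: 12 × 5 = 60 beats ÷ 3 = 20 chords.
C: 5 × 4 = 20 beats ÷ 2 = 10 chords.
Overall: 69 chords over 30 bars → 69/30 = 2.3 chords per bar.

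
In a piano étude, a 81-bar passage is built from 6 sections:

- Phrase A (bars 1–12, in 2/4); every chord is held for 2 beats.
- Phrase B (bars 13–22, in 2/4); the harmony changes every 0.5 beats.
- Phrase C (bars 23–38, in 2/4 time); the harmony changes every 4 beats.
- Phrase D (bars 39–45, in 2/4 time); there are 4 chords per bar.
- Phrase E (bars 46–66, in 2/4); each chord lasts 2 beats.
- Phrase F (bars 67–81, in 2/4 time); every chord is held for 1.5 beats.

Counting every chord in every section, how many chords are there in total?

A: 12·2 = 24 beats, 24/2 = 12 chords.
B: 10·2 = 20 beats, 20/0.5 = 40 chords.
C: 16·2 = 32 beats, 32/4 = 8 chords.
D: 7·2 = 14 beats, 14/0.5 = 28 chords.
E: 21·2 = 42 beats, 42/2 = 21 chords.
F: 15·2 = 30 beats, 30/1.5 = 20 chords.
Total: 12 + 40 + 8 + 28 + 21 + 20 = 129.

129 chords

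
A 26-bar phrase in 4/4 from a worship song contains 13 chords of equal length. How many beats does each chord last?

26 bars × 4 beats/bar = 104 beats total.
104 beats ÷ 13 chords = 8 beats per chord.

8 beats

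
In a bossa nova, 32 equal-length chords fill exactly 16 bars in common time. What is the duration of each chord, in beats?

2 beats

16 bars × 4 beats/bar = 64 beats total.
64 beats ÷ 32 chords = 2 beats per chord.
(That is a half note.)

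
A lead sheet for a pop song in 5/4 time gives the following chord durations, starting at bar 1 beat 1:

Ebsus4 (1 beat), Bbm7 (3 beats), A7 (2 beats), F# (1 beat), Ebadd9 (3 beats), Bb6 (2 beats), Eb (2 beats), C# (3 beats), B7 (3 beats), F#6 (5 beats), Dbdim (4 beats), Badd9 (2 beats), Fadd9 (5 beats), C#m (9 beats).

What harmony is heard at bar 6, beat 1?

Beat 1 of bar 6 is beat (6−1)×5 + 1 = 26 overall.
Running totals: Ebsus4 ends at 1, Bbm7 ends at 4, A7 ends at 6, F# ends at 7, Ebadd9 ends at 10, Bb6 ends at 12, Eb ends at 14, C# ends at 17, B7 ends at 20, F#6 ends at 25, Dbdim ends at 29.
Beat 26 falls within Dbdim.

Dbdim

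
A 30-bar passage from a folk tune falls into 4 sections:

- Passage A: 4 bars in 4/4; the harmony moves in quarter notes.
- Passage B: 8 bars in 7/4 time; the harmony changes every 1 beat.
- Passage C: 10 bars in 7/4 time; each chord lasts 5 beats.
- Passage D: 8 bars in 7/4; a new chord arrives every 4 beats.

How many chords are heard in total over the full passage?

A: 4 bars × 4 beats = 16 beats; 1 beat/chord → 16 chords.
B: 8 bars × 7 beats = 56 beats; 1 beat/chord → 56 chords.
C: 10 bars × 7 beats = 70 beats; 5 beats/chord → 14 chords.
D: 8 bars × 7 beats = 56 beats; 4 beats/chord → 14 chords.
Total: 16 + 56 + 14 + 14 = 100.

100 chords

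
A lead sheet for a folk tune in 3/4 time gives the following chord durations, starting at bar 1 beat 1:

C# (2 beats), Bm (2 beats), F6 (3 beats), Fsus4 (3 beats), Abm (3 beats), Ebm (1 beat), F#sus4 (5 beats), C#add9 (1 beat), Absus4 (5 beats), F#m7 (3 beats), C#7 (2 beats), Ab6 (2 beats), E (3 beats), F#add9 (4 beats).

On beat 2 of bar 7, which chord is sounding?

C#add9

Beat 2 of bar 7 is beat (7−1)×3 + 2 = 20 overall.
Running totals: C# ends at 2, Bm ends at 4, F6 ends at 7, Fsus4 ends at 10, Abm ends at 13, Ebm ends at 14, F#sus4 ends at 19, C#add9 ends at 20.
Beat 20 falls within C#add9.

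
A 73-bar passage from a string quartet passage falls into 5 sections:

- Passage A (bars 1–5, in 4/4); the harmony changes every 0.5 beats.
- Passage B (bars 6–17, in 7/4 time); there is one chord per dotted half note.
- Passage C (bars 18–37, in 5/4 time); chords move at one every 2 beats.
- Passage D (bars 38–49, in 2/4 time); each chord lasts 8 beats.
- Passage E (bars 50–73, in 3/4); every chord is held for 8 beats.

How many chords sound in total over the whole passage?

130 chords

A: 5 bars × 4 beats = 20 beats; 0.5 beats/chord → 40 chords.
B: 12 bars × 7 beats = 84 beats; 3 beats/chord → 28 chords.
C: 20 bars × 5 beats = 100 beats; 2 beats/chord → 50 chords.
D: 12 bars × 2 beats = 24 beats; 8 beats/chord → 3 chords.
E: 24 bars × 3 beats = 72 beats; 8 beats/chord → 9 chords.
Total: 40 + 28 + 50 + 3 + 9 = 130.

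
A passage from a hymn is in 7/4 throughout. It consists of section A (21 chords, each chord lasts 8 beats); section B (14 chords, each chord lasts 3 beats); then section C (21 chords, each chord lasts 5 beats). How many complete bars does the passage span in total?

45 bars

A: 21 × 8 = 168 beats = 24 bars.
B: 14 × 3 = 42 beats = 6 bars.
C: 21 × 5 = 105 beats = 15 bars.
Total: 24 + 6 + 15 = 45 bars.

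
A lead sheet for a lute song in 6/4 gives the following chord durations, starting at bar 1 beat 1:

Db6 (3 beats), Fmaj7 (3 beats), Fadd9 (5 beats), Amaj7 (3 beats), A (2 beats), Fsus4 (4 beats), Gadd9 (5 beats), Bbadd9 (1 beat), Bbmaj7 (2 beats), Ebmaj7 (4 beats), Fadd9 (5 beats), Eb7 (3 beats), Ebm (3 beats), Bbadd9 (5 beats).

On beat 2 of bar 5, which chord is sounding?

Bbadd9

Beat 2 of bar 5 is beat (5−1)×6 + 2 = 26 overall.
Running totals: Db6 ends at 3, Fmaj7 ends at 6, Fadd9 ends at 11, Amaj7 ends at 14, A ends at 16, Fsus4 ends at 20, Gadd9 ends at 25, Bbadd9 ends at 26.
Beat 26 falls within Bbadd9.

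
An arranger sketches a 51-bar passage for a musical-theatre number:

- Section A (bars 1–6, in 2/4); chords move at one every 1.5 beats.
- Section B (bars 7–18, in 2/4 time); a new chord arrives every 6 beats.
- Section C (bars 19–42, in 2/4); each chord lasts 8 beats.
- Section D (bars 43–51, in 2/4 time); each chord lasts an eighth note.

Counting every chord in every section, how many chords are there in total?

54 chords

A: 6·2 = 12 beats, 12/1.5 = 8 chords.
B: 12·2 = 24 beats, 24/6 = 4 chords.
C: 24·2 = 48 beats, 48/8 = 6 chords.
D: 9·2 = 18 beats, 18/0.5 = 36 chords.
Total: 8 + 4 + 6 + 36 = 54.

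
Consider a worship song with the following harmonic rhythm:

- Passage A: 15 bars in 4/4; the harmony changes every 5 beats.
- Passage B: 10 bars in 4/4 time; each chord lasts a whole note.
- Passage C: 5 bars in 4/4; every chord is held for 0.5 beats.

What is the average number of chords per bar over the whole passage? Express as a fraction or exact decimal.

31/15 chords per bar

A: 15 × 4 = 60 beats ÷ 5 = 12 chords.
B: 10 × 4 = 40 beats ÷ 4 = 10 chords.
C: 5 × 4 = 20 beats ÷ 0.5 = 40 chords.
Overall: 62 chords over 30 bars → 62/30 = 31/15 chords per bar.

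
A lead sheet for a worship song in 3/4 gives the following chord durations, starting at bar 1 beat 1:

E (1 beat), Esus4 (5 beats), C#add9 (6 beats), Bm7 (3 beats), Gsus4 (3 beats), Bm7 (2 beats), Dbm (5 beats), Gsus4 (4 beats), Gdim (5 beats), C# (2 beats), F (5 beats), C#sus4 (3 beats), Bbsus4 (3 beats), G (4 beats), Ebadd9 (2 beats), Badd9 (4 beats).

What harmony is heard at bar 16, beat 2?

Beat 2 of bar 16 is beat (16−1)×3 + 2 = 47 overall.
Running totals: E ends at 1, Esus4 ends at 6, C#add9 ends at 12, Bm7 ends at 15, Gsus4 ends at 18, Bm7 ends at 20, Dbm ends at 25, Gsus4 ends at 29, Gdim ends at 34, C# ends at 36, F ends at 41, C#sus4 ends at 44, Bbsus4 ends at 47.
Beat 47 falls within Bbsus4.

Bbsus4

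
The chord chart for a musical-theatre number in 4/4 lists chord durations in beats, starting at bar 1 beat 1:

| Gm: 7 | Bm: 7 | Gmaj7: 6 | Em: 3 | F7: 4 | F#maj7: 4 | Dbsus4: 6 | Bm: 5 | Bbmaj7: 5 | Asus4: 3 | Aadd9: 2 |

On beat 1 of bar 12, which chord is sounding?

Bbmaj7

Beat 1 of bar 12 is beat (12−1)×4 + 1 = 45 overall.
Running totals: Gm ends at 7, Bm ends at 14, Gmaj7 ends at 20, Em ends at 23, F7 ends at 27, F#maj7 ends at 31, Dbsus4 ends at 37, Bm ends at 42, Bbmaj7 ends at 47.
Beat 45 falls within Bbmaj7.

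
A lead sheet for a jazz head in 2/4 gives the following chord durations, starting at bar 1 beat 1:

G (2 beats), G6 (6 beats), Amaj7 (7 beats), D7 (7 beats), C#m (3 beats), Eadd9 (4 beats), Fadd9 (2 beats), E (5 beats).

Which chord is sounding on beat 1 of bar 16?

Fadd9

Beat 1 of bar 16 is beat (16−1)×2 + 1 = 31 overall.
Running totals: G ends at 2, G6 ends at 8, Amaj7 ends at 15, D7 ends at 22, C#m ends at 25, Eadd9 ends at 29, Fadd9 ends at 31.
Beat 31 falls within Fadd9.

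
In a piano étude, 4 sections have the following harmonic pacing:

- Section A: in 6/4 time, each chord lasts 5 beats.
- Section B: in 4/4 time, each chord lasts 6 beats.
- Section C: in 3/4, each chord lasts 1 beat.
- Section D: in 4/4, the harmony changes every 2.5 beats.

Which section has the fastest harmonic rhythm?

Section C

A: each chord is 5 beats in 6/4, so 1.2 per bar.
B: each chord is 6 beats in 4/4, so 2/3 per bar.
C: each chord is 1 beat in 3/4, so 3 per bar.
D: each chord is 2.5 beats in 4/4, so 1.6 per bar.
Fastest is C at 3 chords/bar.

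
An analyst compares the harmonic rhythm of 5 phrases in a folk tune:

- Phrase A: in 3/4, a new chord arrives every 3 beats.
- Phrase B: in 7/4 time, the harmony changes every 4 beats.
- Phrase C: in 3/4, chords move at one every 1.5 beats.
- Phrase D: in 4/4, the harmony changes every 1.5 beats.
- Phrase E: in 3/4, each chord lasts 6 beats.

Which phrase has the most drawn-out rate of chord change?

Phrase E

A: 3 beats/bar ÷ 3 beats/chord = 1 chord/bar.
B: 7 beats/bar ÷ 4 beats/chord = 1.75 chords/bar.
C: 3 beats/bar ÷ 1.5 beats/chord = 2 chords/bar.
D: 4 beats/bar ÷ 1.5 beats/chord = 8/3 chords/bar.
E: 3 beats/bar ÷ 6 beats/chord = 0.5 chords/bar.
Slowest is E at 0.5 chords/bar.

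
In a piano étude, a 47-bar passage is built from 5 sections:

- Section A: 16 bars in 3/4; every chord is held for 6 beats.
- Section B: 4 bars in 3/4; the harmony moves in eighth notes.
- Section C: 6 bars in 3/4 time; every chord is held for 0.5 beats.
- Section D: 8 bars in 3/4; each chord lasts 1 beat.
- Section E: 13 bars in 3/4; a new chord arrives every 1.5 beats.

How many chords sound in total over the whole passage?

A has 48 beats and chords last 6 each, so 8 chords.
B has 12 beats and chords last 0.5 each, so 24 chords.
C has 18 beats and chords last 0.5 each, so 36 chords.
D has 24 beats and chords last 1 each, so 24 chords.
E has 39 beats and chords last 1.5 each, so 26 chords.
Total: 8 + 24 + 36 + 24 + 26 = 118.

118 chords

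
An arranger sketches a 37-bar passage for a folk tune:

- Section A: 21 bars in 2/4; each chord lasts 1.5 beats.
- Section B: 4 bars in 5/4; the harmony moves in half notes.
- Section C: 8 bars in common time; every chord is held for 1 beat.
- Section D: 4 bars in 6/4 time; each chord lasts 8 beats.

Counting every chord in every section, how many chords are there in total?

A: 21 bars × 2 beats = 42 beats; 1.5 beats/chord → 28 chords.
B: 4 bars × 5 beats = 20 beats; 2 beats/chord → 10 chords.
C: 8 bars × 4 beats = 32 beats; 1 beat/chord → 32 chords.
D: 4 bars × 6 beats = 24 beats; 8 beats/chord → 3 chords.
Total: 28 + 10 + 32 + 3 = 73.

73 chords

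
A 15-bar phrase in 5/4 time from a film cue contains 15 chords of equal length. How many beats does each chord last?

15 bars × 5 beats/bar = 75 beats total.
75 beats ÷ 15 chords = 5 beats per chord.

5 beats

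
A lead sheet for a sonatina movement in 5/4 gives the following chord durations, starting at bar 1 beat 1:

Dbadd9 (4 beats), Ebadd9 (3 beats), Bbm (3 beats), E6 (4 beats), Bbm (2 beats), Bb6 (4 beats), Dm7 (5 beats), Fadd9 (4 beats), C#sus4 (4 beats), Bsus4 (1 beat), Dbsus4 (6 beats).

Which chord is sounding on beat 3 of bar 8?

Beat 3 of bar 8 is beat (8−1)×5 + 3 = 38 overall.
Running totals: Dbadd9 ends at 4, Ebadd9 ends at 7, Bbm ends at 10, E6 ends at 14, Bbm ends at 16, Bb6 ends at 20, Dm7 ends at 25, Fadd9 ends at 29, C#sus4 ends at 33, Bsus4 ends at 34, Dbsus4 ends at 40.
Beat 38 falls within Dbsus4.

Dbsus4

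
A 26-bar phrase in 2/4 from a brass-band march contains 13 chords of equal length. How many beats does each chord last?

26 bars × 2 beats/bar = 52 beats total.
52 beats ÷ 13 chords = 4 beats per chord.
(That is a whole note.)

4 beats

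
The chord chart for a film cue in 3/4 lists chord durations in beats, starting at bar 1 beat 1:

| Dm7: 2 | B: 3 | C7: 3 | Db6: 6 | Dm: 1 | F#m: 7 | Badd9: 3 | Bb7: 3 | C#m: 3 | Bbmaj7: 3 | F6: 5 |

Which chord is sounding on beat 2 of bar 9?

Beat 2 of bar 9 is beat (9−1)×3 + 2 = 26 overall.
Running totals: Dm7 ends at 2, B ends at 5, C7 ends at 8, Db6 ends at 14, Dm ends at 15, F#m ends at 22, Badd9 ends at 25, Bb7 ends at 28.
Beat 26 falls within Bb7.

Bb7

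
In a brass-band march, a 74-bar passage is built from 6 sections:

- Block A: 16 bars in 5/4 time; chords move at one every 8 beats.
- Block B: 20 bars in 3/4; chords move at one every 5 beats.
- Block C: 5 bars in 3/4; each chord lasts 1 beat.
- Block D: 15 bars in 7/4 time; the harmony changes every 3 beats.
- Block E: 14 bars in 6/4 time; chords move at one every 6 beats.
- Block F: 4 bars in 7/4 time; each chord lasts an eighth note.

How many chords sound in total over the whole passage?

142 chords

A: 16 bars × 5 beats = 80 beats; 8 beats/chord → 10 chords.
B: 20 bars × 3 beats = 60 beats; 5 beats/chord → 12 chords.
C: 5 bars × 3 beats = 15 beats; 1 beat/chord → 15 chords.
D: 15 bars × 7 beats = 105 beats; 3 beats/chord → 35 chords.
E: 14 bars × 6 beats = 84 beats; 6 beats/chord → 14 chords.
F: 4 bars × 7 beats = 28 beats; 0.5 beats/chord → 56 chords.
Total: 10 + 12 + 15 + 35 + 14 + 56 = 142.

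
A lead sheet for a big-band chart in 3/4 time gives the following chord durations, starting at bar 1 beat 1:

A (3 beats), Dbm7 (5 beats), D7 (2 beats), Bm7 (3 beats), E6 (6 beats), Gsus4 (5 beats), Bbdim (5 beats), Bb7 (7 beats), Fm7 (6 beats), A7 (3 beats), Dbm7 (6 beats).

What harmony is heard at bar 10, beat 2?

Bbdim

Beat 2 of bar 10 is beat (10−1)×3 + 2 = 29 overall.
Running totals: A ends at 3, Dbm7 ends at 8, D7 ends at 10, Bm7 ends at 13, E6 ends at 19, Gsus4 ends at 24, Bbdim ends at 29.
Beat 29 falls within Bbdim.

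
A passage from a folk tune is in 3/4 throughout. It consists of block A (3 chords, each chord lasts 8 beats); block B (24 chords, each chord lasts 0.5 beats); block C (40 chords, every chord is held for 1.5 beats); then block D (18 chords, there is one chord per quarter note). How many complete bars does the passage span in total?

A: 3 × 8 = 24 beats = 8 bars.
B: 24 × 0.5 = 12 beats = 4 bars.
C: 40 × 1.5 = 60 beats = 20 bars.
D: 18 × 1 = 18 beats = 6 bars.
Total: 8 + 4 + 20 + 6 = 38 bars.

38 bars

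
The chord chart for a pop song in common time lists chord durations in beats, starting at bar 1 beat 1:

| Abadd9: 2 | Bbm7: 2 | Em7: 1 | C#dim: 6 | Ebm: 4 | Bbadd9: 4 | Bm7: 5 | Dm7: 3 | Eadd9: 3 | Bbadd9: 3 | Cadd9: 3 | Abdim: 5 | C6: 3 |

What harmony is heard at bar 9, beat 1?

Beat 1 of bar 9 is beat (9−1)×4 + 1 = 33 overall.
Running totals: Abadd9 ends at 2, Bbm7 ends at 4, Em7 ends at 5, C#dim ends at 11, Ebm ends at 15, Bbadd9 ends at 19, Bm7 ends at 24, Dm7 ends at 27, Eadd9 ends at 30, Bbadd9 ends at 33.
Beat 33 falls within Bbadd9.

Bbadd9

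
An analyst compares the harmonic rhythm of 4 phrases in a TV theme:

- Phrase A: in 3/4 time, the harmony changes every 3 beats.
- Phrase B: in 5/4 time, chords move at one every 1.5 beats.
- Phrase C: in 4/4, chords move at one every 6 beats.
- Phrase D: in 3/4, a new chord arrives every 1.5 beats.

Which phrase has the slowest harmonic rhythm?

A: 3 beats/bar ÷ 3 beats/chord = 1 chord/bar.
B: 5 beats/bar ÷ 1.5 beats/chord = 10/3 chords/bar.
C: 4 beats/bar ÷ 6 beats/chord = 2/3 chords/bar.
D: 3 beats/bar ÷ 1.5 beats/chord = 2 chords/bar.
Slowest is C at 2/3 chords/bar.

Phrase C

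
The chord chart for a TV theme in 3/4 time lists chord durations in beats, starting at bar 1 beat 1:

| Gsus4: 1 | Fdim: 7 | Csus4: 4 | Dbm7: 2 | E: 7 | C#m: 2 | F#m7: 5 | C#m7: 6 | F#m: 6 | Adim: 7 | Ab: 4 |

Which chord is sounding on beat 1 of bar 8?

Beat 1 of bar 8 is beat (8−1)×3 + 1 = 22 overall.
Running totals: Gsus4 ends at 1, Fdim ends at 8, Csus4 ends at 12, Dbm7 ends at 14, E ends at 21, C#m ends at 23.
Beat 22 falls within C#m.

C#m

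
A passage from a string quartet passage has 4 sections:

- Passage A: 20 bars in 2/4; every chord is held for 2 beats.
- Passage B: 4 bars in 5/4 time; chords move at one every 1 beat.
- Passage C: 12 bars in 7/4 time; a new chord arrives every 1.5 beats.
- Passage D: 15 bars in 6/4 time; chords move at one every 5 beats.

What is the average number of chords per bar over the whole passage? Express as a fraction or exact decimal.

A: 20 × 2 = 40 beats ÷ 2 = 20 chords.
B: 4 × 5 = 20 beats ÷ 1 = 20 chords.
C: 12 × 7 = 84 beats ÷ 1.5 = 56 chords.
D: 15 × 6 = 90 beats ÷ 5 = 18 chords.
Overall: 114 chords over 51 bars → 114/51 = 38/17 chords per bar.

38/17 chords per bar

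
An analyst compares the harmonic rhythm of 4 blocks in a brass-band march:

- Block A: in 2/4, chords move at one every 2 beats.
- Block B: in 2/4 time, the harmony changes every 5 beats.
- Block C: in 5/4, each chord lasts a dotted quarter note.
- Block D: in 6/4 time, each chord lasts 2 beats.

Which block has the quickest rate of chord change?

Block C

A: 2/2 = 1 chord/bar.
B: 2/5 = 0.4 chords/bar.
C: 5/1.5 = 10/3 chords/bar.
D: 6/2 = 3 chords/bar.
Fastest is C at 10/3 chords/bar.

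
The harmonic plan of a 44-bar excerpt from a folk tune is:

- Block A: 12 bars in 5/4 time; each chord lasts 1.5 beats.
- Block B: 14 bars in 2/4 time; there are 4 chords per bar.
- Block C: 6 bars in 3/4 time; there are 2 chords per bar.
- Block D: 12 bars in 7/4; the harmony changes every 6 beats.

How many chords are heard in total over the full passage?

A has 60 beats and chords last 1.5 each, so 40 chords.
B has 28 beats and chords last 0.5 each, so 56 chords.
C has 18 beats and chords last 1.5 each, so 12 chords.
D has 84 beats and chords last 6 each, so 14 chords.
Total: 40 + 56 + 12 + 14 = 122.

122 chords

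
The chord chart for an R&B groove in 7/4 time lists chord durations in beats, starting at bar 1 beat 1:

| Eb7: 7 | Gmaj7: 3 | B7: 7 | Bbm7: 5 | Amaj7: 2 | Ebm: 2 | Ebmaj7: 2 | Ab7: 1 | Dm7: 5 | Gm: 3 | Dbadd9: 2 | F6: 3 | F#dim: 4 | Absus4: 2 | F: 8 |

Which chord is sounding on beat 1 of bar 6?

Beat 1 of bar 6 is beat (6−1)×7 + 1 = 36 overall.
Running totals: Eb7 ends at 7, Gmaj7 ends at 10, B7 ends at 17, Bbm7 ends at 22, Amaj7 ends at 24, Ebm ends at 26, Ebmaj7 ends at 28, Ab7 ends at 29, Dm7 ends at 34, Gm ends at 37.
Beat 36 falls within Gm.

Gm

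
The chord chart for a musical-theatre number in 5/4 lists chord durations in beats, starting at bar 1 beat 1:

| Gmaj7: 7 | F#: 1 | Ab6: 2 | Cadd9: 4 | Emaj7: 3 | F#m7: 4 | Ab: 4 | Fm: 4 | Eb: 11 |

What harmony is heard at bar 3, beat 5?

Beat 5 of bar 3 is beat (3−1)×5 + 5 = 15 overall.
Running totals: Gmaj7 ends at 7, F# ends at 8, Ab6 ends at 10, Cadd9 ends at 14, Emaj7 ends at 17.
Beat 15 falls within Emaj7.

Emaj7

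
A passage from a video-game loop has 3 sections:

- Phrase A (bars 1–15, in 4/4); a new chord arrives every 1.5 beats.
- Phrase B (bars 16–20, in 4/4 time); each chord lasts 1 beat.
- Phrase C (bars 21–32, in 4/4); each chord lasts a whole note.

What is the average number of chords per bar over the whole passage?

2.25 chords per bar

A: 15 bars of 4 beats is 60 beats; at 1.5 beats each that's 40 chords.
B: 5 bars of 4 beats is 20 beats; at 1 beat each that's 20 chords.
C: 12 bars of 4 beats is 48 beats; at 4 beats each that's 12 chords.
Overall: 72 chords over 32 bars → 72/32 = 2.25 chords per bar.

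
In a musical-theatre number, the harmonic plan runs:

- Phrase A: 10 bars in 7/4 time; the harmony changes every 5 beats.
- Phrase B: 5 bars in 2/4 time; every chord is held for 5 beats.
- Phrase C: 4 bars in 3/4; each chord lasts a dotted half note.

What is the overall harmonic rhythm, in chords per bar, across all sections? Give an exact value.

A: 10 bars of 7 beats is 70 beats; at 5 beats each that's 14 chords.
B: 5 bars of 2 beats is 10 beats; at 5 beats each that's 2 chords.
C: 4 bars of 3 beats is 12 beats; at 3 beats each that's 4 chords.
Overall: 20 chords over 19 bars → 20/19 = 20/19 chords per bar.

20/19 chords per bar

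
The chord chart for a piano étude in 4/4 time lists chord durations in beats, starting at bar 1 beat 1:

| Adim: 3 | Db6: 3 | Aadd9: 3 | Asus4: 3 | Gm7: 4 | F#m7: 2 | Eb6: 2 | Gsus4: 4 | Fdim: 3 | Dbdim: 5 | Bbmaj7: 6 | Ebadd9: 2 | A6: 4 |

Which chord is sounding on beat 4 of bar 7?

Beat 4 of bar 7 is beat (7−1)×4 + 4 = 28 overall.
Running totals: Adim ends at 3, Db6 ends at 6, Aadd9 ends at 9, Asus4 ends at 12, Gm7 ends at 16, F#m7 ends at 18, Eb6 ends at 20, Gsus4 ends at 24, Fdim ends at 27, Dbdim ends at 32.
Beat 28 falls within Dbdim.

Dbdim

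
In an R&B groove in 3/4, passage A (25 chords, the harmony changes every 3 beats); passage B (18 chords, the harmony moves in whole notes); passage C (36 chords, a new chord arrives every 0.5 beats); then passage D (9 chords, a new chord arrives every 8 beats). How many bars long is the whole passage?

A: 25 × 3 = 75 beats = 25 bars.
B: 18 × 4 = 72 beats = 24 bars.
C: 36 × 0.5 = 18 beats = 6 bars.
D: 9 × 8 = 72 beats = 24 bars.
Total: 25 + 24 + 6 + 24 = 79 bars.

79 bars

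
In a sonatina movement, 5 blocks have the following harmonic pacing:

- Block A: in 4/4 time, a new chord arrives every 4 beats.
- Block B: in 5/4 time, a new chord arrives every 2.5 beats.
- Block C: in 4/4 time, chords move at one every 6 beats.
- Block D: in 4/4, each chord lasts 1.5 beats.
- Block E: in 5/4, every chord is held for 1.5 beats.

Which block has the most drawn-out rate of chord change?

Block C

A: each chord is 4 beats in 4/4, so 1 per bar.
B: each chord is 2.5 beats in 5/4, so 2 per bar.
C: each chord is 6 beats in 4/4, so 2/3 per bar.
D: each chord is 1.5 beats in 4/4, so 8/3 per bar.
E: each chord is 1.5 beats in 5/4, so 10/3 per bar.
Slowest is C at 2/3 chords/bar.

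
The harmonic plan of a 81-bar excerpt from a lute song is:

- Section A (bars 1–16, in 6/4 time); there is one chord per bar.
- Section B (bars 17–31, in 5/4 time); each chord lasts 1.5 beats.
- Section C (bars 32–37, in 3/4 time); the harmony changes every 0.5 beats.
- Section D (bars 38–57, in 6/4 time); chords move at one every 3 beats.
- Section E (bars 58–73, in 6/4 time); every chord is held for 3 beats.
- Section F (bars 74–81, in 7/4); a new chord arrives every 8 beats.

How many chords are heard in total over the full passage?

181 chords

A: 16·6 = 96 beats, 96/6 = 16 chords.
B: 15·5 = 75 beats, 75/1.5 = 50 chords.
C: 6·3 = 18 beats, 18/0.5 = 36 chords.
D: 20·6 = 120 beats, 120/3 = 40 chords.
E: 16·6 = 96 beats, 96/3 = 32 chords.
F: 8·7 = 56 beats, 56/8 = 7 chords.
Total: 16 + 50 + 36 + 40 + 32 + 7 = 181.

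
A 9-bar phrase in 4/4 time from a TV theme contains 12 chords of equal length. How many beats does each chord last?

9 bars × 4 beats/bar = 36 beats total.
36 beats ÷ 12 chords = 3 beats per chord.
(That is a dotted half note.)

3 beats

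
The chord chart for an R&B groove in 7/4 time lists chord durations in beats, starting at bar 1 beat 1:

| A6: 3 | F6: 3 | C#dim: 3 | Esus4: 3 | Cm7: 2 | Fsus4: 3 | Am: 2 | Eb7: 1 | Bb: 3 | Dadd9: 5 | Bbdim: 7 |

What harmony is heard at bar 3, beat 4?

Beat 4 of bar 3 is beat (3−1)×7 + 4 = 18 overall.
Running totals: A6 ends at 3, F6 ends at 6, C#dim ends at 9, Esus4 ends at 12, Cm7 ends at 14, Fsus4 ends at 17, Am ends at 19.
Beat 18 falls within Am.

Am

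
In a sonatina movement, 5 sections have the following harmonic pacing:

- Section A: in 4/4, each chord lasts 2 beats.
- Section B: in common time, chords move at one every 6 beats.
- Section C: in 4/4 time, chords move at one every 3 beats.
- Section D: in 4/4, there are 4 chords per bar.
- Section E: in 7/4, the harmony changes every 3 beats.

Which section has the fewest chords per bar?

Section B

A: 4 beats/bar ÷ 2 beats/chord = 2 chords/bar.
B: 4 beats/bar ÷ 6 beats/chord = 2/3 chords/bar.
C: 4 beats/bar ÷ 3 beats/chord = 4/3 chords/bar.
D: 4 beats/bar ÷ 1 beat/chord = 4 chords/bar.
E: 7 beats/bar ÷ 3 beats/chord = 7/3 chords/bar.
Slowest is B at 2/3 chords/bar.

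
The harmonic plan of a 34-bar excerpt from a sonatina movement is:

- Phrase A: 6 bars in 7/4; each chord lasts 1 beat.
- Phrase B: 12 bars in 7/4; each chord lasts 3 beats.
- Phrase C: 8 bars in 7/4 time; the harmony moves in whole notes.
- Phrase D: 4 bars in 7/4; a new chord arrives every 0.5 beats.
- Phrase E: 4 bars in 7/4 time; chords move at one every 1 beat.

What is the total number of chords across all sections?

168 chords

A: 6 bars × 7 beats = 42 beats; 1 beat/chord → 42 chords.
B: 12 bars × 7 beats = 84 beats; 3 beats/chord → 28 chords.
C: 8 bars × 7 beats = 56 beats; 4 beats/chord → 14 chords.
D: 4 bars × 7 beats = 28 beats; 0.5 beats/chord → 56 chords.
E: 4 bars × 7 beats = 28 beats; 1 beat/chord → 28 chords.
Total: 42 + 28 + 14 + 56 + 28 = 168.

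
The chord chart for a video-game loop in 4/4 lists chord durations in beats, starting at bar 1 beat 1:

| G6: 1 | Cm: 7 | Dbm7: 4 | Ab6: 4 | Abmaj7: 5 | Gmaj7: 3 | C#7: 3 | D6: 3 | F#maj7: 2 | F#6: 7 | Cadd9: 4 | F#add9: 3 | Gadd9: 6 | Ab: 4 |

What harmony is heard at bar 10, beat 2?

Beat 2 of bar 10 is beat (10−1)×4 + 2 = 38 overall.
Running totals: G6 ends at 1, Cm ends at 8, Dbm7 ends at 12, Ab6 ends at 16, Abmaj7 ends at 21, Gmaj7 ends at 24, C#7 ends at 27, D6 ends at 30, F#maj7 ends at 32, F#6 ends at 39.
Beat 38 falls within F#6.

F#6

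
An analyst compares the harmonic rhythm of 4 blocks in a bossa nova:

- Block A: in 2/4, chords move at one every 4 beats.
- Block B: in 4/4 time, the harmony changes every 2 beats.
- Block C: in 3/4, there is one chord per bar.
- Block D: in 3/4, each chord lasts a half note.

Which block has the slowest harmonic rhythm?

A: 2 beats/bar ÷ 4 beats/chord = 0.5 chords/bar.
B: 4 beats/bar ÷ 2 beats/chord = 2 chords/bar.
C: 3 beats/bar ÷ 3 beats/chord = 1 chord/bar.
D: 3 beats/bar ÷ 2 beats/chord = 1.5 chords/bar.
Slowest is A at 0.5 chords/bar.

Block A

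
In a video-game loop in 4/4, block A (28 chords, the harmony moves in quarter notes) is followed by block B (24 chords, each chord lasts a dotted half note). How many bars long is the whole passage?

A: 28 × 1 = 28 beats = 7 bars.
B: 24 × 3 = 72 beats = 18 bars.
Total: 7 + 18 = 25 bars.

25 bars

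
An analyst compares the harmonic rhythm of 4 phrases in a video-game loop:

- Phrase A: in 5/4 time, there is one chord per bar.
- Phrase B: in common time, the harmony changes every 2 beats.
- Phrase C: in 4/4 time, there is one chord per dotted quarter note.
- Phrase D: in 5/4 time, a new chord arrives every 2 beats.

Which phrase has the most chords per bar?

A: 5 beats/bar ÷ 5 beats/chord = 1 chord/bar.
B: 4 beats/bar ÷ 2 beats/chord = 2 chords/bar.
C: 4 beats/bar ÷ 1.5 beats/chord = 8/3 chords/bar.
D: 5 beats/bar ÷ 2 beats/chord = 2.5 chords/bar.
Fastest is C at 8/3 chords/bar.

Phrase C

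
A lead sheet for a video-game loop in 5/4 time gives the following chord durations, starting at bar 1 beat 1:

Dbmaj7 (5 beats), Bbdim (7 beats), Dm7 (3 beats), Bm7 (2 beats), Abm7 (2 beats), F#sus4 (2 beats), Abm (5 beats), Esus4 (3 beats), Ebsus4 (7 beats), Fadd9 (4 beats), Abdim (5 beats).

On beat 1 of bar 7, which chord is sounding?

Beat 1 of bar 7 is beat (7−1)×5 + 1 = 31 overall.
Running totals: Dbmaj7 ends at 5, Bbdim ends at 12, Dm7 ends at 15, Bm7 ends at 17, Abm7 ends at 19, F#sus4 ends at 21, Abm ends at 26, Esus4 ends at 29, Ebsus4 ends at 36.
Beat 31 falls within Ebsus4.

Ebsus4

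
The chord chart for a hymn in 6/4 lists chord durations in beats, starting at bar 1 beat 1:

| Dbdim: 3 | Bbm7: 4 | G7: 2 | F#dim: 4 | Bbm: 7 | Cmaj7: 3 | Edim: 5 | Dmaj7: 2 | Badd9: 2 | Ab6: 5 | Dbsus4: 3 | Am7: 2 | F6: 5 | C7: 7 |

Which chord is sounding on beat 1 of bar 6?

Beat 1 of bar 6 is beat (6−1)×6 + 1 = 31 overall.
Running totals: Dbdim ends at 3, Bbm7 ends at 7, G7 ends at 9, F#dim ends at 13, Bbm ends at 20, Cmaj7 ends at 23, Edim ends at 28, Dmaj7 ends at 30, Badd9 ends at 32.
Beat 31 falls within Badd9.

Badd9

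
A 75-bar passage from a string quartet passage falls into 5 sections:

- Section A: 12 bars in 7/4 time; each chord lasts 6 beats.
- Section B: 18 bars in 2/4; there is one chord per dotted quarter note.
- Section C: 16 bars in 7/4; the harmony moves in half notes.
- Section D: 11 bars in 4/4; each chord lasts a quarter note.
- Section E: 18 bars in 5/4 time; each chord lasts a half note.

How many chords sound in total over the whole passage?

183 chords

A has 84 beats and chords last 6 each, so 14 chords.
B has 36 beats and chords last 1.5 each, so 24 chords.
C has 112 beats and chords last 2 each, so 56 chords.
D has 44 beats and chords last 1 each, so 44 chords.
E has 90 beats and chords last 2 each, so 45 chords.
Total: 14 + 24 + 56 + 44 + 45 = 183.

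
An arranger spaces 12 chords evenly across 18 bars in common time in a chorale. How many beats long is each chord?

18 bars × 4 beats/bar = 72 beats total.
72 beats ÷ 12 chords = 6 beats per chord.

6 beats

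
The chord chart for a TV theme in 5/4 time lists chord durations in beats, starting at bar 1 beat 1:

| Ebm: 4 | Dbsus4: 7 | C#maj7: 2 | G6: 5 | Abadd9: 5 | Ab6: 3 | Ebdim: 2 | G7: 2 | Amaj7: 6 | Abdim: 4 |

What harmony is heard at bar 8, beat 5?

Abdim

Beat 5 of bar 8 is beat (8−1)×5 + 5 = 40 overall.
Running totals: Ebm ends at 4, Dbsus4 ends at 11, C#maj7 ends at 13, G6 ends at 18, Abadd9 ends at 23, Ab6 ends at 26, Ebdim ends at 28, G7 ends at 30, Amaj7 ends at 36, Abdim ends at 40.
Beat 40 falls within Abdim.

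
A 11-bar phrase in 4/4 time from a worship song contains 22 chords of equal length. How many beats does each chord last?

11 bars × 4 beats/bar = 44 beats total.
44 beats ÷ 22 chords = 2 beats per chord.
(That is a half note.)

2 beats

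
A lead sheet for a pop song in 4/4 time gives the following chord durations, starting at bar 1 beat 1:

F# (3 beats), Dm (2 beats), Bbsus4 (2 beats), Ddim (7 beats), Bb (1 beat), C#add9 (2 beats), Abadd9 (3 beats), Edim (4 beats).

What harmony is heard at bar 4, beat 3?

Beat 3 of bar 4 is beat (4−1)×4 + 3 = 15 overall.
Running totals: F# ends at 3, Dm ends at 5, Bbsus4 ends at 7, Ddim ends at 14, Bb ends at 15.
Beat 15 falls within Bb.

Bb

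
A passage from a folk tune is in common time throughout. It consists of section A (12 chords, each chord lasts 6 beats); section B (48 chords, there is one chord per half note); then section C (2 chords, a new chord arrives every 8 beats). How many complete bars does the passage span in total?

A: 12 × 6 = 72 beats = 18 bars.
B: 48 × 2 = 96 beats = 24 bars.
C: 2 × 8 = 16 beats = 4 bars.
Total: 18 + 24 + 4 = 46 bars.

46 bars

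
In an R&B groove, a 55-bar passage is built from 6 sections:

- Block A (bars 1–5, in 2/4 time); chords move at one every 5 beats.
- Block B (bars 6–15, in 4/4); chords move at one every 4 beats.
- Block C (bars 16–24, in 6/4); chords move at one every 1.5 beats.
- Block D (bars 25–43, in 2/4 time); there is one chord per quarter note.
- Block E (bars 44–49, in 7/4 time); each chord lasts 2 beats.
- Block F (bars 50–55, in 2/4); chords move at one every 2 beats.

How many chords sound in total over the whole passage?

113 chords

A has 10 beats and chords last 5 each, so 2 chords.
B has 40 beats and chords last 4 each, so 10 chords.
C has 54 beats and chords last 1.5 each, so 36 chords.
D has 38 beats and chords last 1 each, so 38 chords.
E has 42 beats and chords last 2 each, so 21 chords.
F has 12 beats and chords last 2 each, so 6 chords.
Total: 2 + 10 + 36 + 38 + 21 + 6 = 113.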